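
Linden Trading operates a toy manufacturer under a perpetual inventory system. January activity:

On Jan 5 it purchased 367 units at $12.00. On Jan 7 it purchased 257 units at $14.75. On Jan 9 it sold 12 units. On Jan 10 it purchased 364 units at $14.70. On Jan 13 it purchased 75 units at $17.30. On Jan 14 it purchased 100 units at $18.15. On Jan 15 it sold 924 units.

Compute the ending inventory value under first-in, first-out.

Ending inventory = $3,876.90

Jan 9, 12 sold [FIFO — oldest first]: 12 @ $12.00 = $144.00
Jan 15, 924 sold [FIFO — oldest first]: 355 @ $12.00 + 257 @ $14.75 + 312 @ $14.70 = $12,637.15
Total COGS = $144.00 + $12,637.15 = $12,781.15
Ending inventory: 52 @ $14.70 + 75 @ $17.30 + 100 @ $18.15 = $3,876.90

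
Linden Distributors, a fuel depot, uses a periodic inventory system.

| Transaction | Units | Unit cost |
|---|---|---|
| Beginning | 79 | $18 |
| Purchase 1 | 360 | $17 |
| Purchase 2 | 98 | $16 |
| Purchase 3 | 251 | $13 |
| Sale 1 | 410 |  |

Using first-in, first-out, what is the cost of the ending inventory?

Sale 1 (410) [FIFO — oldest first]: 79 @ $18 + 331 @ $17 = $7,049
Ending inventory: 29 @ $17 + 98 @ $16 + 251 @ $13 = $5,324
Check: goods available $12,373 = COGS $7,049 + ending $5,324

Ending inventory = $5,324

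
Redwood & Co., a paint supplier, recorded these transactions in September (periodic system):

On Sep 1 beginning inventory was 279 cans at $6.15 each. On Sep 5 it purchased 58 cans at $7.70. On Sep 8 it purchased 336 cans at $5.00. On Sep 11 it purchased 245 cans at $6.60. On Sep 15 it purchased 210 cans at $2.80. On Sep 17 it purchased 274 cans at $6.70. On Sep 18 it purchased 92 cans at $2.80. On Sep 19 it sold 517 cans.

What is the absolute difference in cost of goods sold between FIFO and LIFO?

FIFO COGS: 279 @ $6.15 + 58 @ $7.70 + 180 @ $5.00 = $3,062.45
LIFO COGS: 92 @ $2.80 + 274 @ $6.70 + 151 @ $2.80 = $2,516.20
Difference = |$3,062.45 − $2,516.20| = $546.25

$546.25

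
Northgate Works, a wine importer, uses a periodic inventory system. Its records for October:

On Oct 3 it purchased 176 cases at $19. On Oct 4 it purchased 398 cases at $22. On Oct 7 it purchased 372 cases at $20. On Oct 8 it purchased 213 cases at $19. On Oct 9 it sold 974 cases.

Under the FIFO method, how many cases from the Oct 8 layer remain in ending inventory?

Oct 9, 974 sold [FIFO — oldest first]: 176 @ $19 + 398 @ $22 + 372 @ $20 + 28 @ $19 = $20,072
Ending inventory: 185 @ $19 = $3,515
Check: goods available $23,587 = COGS $20,072 + ending $3,515

185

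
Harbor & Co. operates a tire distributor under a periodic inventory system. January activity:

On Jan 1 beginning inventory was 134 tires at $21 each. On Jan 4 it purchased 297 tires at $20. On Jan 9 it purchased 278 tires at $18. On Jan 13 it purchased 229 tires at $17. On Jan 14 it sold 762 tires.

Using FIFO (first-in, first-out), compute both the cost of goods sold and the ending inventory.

Jan 14, 762 sold [FIFO — oldest first]: 134 @ $21 + 297 @ $20 + 278 @ $18 + 53 @ $17 = $14,659
Ending inventory: 176 @ $17 = $2,992

COGS = $14,659; ending inventory = $2,992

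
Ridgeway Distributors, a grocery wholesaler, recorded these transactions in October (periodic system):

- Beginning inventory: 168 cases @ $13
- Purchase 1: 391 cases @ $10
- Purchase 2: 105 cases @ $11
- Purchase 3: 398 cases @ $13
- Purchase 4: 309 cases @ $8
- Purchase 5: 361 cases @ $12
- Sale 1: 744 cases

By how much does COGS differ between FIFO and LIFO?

$523

FIFO COGS: 168 @ $13 + 391 @ $10 + 105 @ $11 + 80 @ $13 = $8,289
LIFO COGS: 361 @ $12 + 309 @ $8 + 74 @ $13 = $7,766
Difference = |$8,289 − $7,766| = $523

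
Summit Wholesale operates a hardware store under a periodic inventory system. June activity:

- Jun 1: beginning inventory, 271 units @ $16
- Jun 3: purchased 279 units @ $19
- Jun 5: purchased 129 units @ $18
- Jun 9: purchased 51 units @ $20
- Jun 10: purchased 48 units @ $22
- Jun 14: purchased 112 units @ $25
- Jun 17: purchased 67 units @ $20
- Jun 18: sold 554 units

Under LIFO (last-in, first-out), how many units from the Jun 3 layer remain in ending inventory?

Jun 18, 554 sold [LIFO — newest first]: 67 @ $20 + 112 @ $25 + 48 @ $22 + 51 @ $20 + 129 @ $18 + 147 @ $19 = $11,331
Ending inventory: 271 @ $16 + 132 @ $19 = $6,844

132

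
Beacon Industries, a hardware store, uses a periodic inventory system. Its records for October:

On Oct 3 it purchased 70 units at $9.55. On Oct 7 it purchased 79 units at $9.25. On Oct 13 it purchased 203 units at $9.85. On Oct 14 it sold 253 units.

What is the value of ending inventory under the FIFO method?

Oct 14, 253 sold [FIFO — oldest first]: 70 @ $9.55 + 79 @ $9.25 + 104 @ $9.85 = $2,423.65
Ending inventory: 99 @ $9.85 = $975.15

Ending inventory = $975.15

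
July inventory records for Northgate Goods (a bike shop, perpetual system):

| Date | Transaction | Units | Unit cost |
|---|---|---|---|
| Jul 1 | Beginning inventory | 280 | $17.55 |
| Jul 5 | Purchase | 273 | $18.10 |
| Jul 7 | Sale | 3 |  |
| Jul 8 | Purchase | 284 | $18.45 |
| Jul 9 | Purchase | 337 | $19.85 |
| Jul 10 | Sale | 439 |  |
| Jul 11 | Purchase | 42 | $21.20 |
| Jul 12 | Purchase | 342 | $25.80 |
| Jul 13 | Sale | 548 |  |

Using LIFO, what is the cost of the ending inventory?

Ending inventory = $10,133.10

Jul 7, 3 sold [LIFO — newest first]: 3 @ $18.10 = $54.30
Jul 10, 439 sold [LIFO — newest first]: 337 @ $19.85 + 102 @ $18.45 = $8,571.35
Jul 13, 548 sold [LIFO — newest first]: 342 @ $25.80 + 42 @ $21.20 + 164 @ $18.45 = $12,739.80
Total COGS = $54.30 + $8,571.35 + $12,739.80 = $21,365.45
Ending inventory: 280 @ $17.55 + 270 @ $18.10 + 18 @ $18.45 = $10,133.10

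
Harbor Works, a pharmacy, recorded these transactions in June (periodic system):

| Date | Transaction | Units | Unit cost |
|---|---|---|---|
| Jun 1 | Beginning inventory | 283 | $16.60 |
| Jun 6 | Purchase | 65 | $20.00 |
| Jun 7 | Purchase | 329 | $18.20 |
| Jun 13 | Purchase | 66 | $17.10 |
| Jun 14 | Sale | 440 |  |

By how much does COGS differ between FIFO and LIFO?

$344.20

FIFO COGS: 283 @ $16.60 + 65 @ $20.00 + 92 @ $18.20 = $7,672.20
LIFO COGS: 66 @ $17.10 + 329 @ $18.20 + 45 @ $20.00 = $8,016.40
Difference = |$7,672.20 − $8,016.40| = $344.20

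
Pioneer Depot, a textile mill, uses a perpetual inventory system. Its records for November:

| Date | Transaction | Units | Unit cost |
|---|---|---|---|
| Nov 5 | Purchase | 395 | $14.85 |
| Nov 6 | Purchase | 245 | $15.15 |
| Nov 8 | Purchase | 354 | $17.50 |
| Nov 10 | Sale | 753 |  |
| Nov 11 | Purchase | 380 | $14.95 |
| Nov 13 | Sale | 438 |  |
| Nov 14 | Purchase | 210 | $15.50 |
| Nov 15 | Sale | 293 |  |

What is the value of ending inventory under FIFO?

Ending inventory = $1,550.00

Nov 10, 753 sold [FIFO — oldest first]: 395 @ $14.85 + 245 @ $15.15 + 113 @ $17.50 = $11,555.00
Nov 13, 438 sold [FIFO — oldest first]: 241 @ $17.50 + 197 @ $14.95 = $7,162.65
Nov 15, 293 sold [FIFO — oldest first]: 183 @ $14.95 + 110 @ $15.50 = $4,440.85
Total COGS = $11,555.00 + $7,162.65 + $4,440.85 = $23,158.50
Ending inventory: 100 @ $15.50 = $1,550.00
Check: goods available $24,708.50 = COGS $23,158.50 + ending $1,550.00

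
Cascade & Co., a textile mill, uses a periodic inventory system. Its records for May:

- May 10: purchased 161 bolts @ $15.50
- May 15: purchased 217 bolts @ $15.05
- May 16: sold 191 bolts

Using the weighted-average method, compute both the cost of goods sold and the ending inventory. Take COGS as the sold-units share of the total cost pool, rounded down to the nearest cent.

May 16, sell 191: 191/378 × $5,761.35 → $2,911.15
Ending inventory (cost pool remaining) = $2,850.20
Check: goods available $5,761.35 = COGS $2,911.15 + ending $2,850.20

COGS = $2,911.15; ending inventory = $2,850.20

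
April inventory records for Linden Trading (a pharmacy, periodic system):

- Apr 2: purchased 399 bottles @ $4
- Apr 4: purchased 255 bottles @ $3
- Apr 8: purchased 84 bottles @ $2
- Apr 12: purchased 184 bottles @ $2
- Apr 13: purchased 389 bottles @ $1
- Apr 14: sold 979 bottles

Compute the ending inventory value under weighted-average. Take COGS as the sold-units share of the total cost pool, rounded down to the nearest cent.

Ending inventory = $832.16

Apr 14, sell 979: 979/1311 × $3,286.00 → $2,453.84
Ending inventory (cost pool remaining) = $832.16
Check: goods available $3,286.00 = COGS $2,453.84 + ending $832.16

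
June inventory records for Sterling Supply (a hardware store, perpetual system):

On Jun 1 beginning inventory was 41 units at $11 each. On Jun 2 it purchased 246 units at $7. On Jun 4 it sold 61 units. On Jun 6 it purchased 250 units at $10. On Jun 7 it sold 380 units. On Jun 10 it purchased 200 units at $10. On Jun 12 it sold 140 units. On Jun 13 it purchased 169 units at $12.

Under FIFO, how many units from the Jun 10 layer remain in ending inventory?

156

Jun 4, 61 sold [FIFO — oldest first]: 41 @ $11 + 20 @ $7 = $591
Jun 7, 380 sold [FIFO — oldest first]: 226 @ $7 + 154 @ $10 = $3,122
Jun 12, 140 sold [FIFO — oldest first]: 96 @ $10 + 44 @ $10 = $1,400
Total COGS = $591 + $3,122 + $1,400 = $5,113
Ending inventory: 156 @ $10 + 169 @ $12 = $3,588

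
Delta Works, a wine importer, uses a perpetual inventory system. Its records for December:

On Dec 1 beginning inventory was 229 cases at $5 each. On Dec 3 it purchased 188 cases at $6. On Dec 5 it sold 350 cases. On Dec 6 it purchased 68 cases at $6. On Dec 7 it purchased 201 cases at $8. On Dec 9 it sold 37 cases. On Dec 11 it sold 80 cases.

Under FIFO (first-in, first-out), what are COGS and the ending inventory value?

COGS = $2,573; ending inventory = $1,716

Dec 5, 350 sold [FIFO — oldest first]: 229 @ $5 + 121 @ $6 = $1,871
Dec 9, 37 sold [FIFO — oldest first]: 37 @ $6 = $222
Dec 11, 80 sold [FIFO — oldest first]: 30 @ $6 + 50 @ $6 = $480
Total COGS = $1,871 + $222 + $480 = $2,573
Ending inventory: 18 @ $6 + 201 @ $8 = $1,716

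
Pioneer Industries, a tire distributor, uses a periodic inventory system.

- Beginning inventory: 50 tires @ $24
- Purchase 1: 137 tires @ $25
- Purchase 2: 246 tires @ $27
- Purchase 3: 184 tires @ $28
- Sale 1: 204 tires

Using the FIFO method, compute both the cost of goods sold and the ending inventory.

Sale 1 (204) [FIFO — oldest first]: 50 @ $24 + 137 @ $25 + 17 @ $27 = $5,084
Ending inventory: 229 @ $27 + 184 @ $28 = $11,335

COGS = $5,084; ending inventory = $11,335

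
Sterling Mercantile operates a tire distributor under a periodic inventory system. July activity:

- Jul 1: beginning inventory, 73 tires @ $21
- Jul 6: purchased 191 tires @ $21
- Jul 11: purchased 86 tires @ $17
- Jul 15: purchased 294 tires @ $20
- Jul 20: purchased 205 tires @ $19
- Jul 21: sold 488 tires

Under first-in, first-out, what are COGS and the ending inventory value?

Jul 21, 488 sold [FIFO — oldest first]: 73 @ $21 + 191 @ $21 + 86 @ $17 + 138 @ $20 = $9,766
Ending inventory: 156 @ $20 + 205 @ $19 = $7,015
Check: goods available $16,781 = COGS $9,766 + ending $7,015

COGS = $9,766; ending inventory = $7,015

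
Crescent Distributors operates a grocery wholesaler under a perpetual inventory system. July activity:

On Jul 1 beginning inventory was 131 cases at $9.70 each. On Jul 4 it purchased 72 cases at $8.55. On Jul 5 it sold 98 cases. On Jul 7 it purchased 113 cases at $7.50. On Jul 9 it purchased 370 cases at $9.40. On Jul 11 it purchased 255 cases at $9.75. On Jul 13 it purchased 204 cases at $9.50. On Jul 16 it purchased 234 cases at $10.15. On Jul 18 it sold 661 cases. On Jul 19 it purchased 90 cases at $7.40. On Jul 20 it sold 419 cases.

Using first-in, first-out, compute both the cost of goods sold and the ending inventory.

Jul 5, 98 sold [FIFO — oldest first]: 98 @ $9.70 = $950.60
Jul 18, 661 sold [FIFO — oldest first]: 33 @ $9.70 + 72 @ $8.55 + 113 @ $7.50 + 370 @ $9.40 + 73 @ $9.75 = $5,972.95
Jul 20, 419 sold [FIFO — oldest first]: 182 @ $9.75 + 204 @ $9.50 + 33 @ $10.15 = $4,047.45
Total COGS = $950.60 + $5,972.95 + $4,047.45 = $10,971.00
Ending inventory: 201 @ $10.15 + 90 @ $7.40 = $2,706.15

COGS = $10,971.00; ending inventory = $2,706.15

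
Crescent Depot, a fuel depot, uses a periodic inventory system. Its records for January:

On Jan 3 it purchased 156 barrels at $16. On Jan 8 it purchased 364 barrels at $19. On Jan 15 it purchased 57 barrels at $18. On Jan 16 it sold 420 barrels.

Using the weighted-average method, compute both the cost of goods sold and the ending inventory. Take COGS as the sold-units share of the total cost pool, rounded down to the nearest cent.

Jan 16, sell 420: 420/577 × $10,438.00 → $7,597.85
Ending inventory (cost pool remaining) = $2,840.15

COGS = $7,597.85; ending inventory = $2,840.15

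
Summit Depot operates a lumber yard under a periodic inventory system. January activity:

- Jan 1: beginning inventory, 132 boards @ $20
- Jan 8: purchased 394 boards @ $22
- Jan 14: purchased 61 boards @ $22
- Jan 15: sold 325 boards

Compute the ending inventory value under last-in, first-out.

Ending inventory = $5,500

Jan 15, 325 sold [LIFO — newest first]: 61 @ $22 + 264 @ $22 = $7,150
Ending inventory: 132 @ $20 + 130 @ $22 = $5,500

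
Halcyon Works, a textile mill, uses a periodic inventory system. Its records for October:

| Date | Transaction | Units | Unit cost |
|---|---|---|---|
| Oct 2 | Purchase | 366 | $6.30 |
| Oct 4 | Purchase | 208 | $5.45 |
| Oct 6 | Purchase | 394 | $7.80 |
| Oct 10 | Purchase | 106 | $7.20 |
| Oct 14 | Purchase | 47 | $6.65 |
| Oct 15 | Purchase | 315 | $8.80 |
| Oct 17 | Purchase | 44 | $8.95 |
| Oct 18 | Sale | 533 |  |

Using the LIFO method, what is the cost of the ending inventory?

Ending inventory = $6,348.80

Oct 18, 533 sold [LIFO — newest first]: 44 @ $8.95 + 315 @ $8.80 + 47 @ $6.65 + 106 @ $7.20 + 21 @ $7.80 = $4,405.35
Ending inventory: 366 @ $6.30 + 208 @ $5.45 + 373 @ $7.80 = $6,348.80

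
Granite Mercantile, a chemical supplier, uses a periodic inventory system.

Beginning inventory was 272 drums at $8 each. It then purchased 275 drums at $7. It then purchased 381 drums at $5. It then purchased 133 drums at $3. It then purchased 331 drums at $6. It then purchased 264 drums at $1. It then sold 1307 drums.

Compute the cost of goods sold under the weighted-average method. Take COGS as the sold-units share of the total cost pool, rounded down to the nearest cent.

COGS = $6,830.96

Sale 1, sell 1307: 1307/1656 × $8,655.00 → $6,830.96
Ending inventory (cost pool remaining) = $1,824.04
Check: goods available $8,655.00 = COGS $6,830.96 + ending $1,824.04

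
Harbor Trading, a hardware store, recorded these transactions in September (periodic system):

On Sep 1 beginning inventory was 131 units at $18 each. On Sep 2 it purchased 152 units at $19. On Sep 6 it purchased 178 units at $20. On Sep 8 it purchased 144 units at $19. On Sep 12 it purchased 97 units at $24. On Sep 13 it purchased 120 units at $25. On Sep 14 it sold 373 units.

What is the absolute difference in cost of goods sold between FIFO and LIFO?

FIFO COGS: 131 @ $18 + 152 @ $19 + 90 @ $20 = $7,046
LIFO COGS: 120 @ $25 + 97 @ $24 + 144 @ $19 + 12 @ $20 = $8,304
Difference = |$7,046 − $8,304| = $1,258

$1,258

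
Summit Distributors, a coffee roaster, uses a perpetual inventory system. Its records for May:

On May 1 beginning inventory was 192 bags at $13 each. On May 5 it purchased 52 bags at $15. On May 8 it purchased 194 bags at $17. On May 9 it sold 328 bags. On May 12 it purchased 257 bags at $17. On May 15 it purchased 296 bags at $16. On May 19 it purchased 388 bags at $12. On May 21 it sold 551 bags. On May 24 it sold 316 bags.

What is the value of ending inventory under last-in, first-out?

Ending inventory = $2,688

May 9, 328 sold [LIFO — newest first]: 194 @ $17 + 52 @ $15 + 82 @ $13 = $5,144
May 21, 551 sold [LIFO — newest first]: 388 @ $12 + 163 @ $16 = $7,264
May 24, 316 sold [LIFO — newest first]: 133 @ $16 + 183 @ $17 = $5,239
Total COGS = $5,144 + $7,264 + $5,239 = $17,647
Ending inventory: 110 @ $13 + 74 @ $17 = $2,688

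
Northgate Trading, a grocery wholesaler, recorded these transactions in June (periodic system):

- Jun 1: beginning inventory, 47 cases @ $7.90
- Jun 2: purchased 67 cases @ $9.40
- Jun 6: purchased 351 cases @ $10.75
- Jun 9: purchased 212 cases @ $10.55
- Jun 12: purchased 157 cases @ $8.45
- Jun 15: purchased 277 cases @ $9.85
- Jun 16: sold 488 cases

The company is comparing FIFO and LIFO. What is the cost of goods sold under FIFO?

COGS = $5,017.00

FIFO COGS: 47 @ $7.90 + 67 @ $9.40 + 351 @ $10.75 + 23 @ $10.55 = $5,017.00
LIFO COGS: 277 @ $9.85 + 157 @ $8.45 + 54 @ $10.55 = $4,624.80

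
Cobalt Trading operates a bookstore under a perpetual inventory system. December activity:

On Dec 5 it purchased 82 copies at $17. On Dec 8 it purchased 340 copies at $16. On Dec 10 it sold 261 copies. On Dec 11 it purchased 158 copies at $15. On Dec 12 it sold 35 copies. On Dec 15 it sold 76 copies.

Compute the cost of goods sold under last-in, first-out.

Dec 10, 261 sold [LIFO — newest first]: 261 @ $16 = $4,176
Dec 12, 35 sold [LIFO — newest first]: 35 @ $15 = $525
Dec 15, 76 sold [LIFO — newest first]: 76 @ $15 = $1,140
Total COGS = $4,176 + $525 + $1,140 = $5,841
Ending inventory: 82 @ $17 + 79 @ $16 + 47 @ $15 = $3,363
Check: goods available $9,204 = COGS $5,841 + ending $3,363

COGS = $5,841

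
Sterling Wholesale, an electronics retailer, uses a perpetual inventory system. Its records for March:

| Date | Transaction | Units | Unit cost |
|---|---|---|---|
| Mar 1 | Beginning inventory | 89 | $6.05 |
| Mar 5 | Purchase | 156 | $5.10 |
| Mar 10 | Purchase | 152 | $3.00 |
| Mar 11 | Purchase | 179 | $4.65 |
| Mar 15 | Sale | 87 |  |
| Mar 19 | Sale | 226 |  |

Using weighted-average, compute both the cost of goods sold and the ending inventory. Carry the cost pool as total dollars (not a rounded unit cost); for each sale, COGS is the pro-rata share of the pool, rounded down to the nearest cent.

COGS = $1,425.01; ending inventory = $1,197.39

After Mar 1: 89 on hand, pool $538.45 (≈ $6.0500 each)
After Mar 5: 245 on hand, pool $1,334.05 (≈ $5.4451 each)
After Mar 10: 397 on hand, pool $1,790.05 (≈ $4.5089 each)
After Mar 11: 576 on hand, pool $2,622.40 (≈ $4.5528 each)
Mar 15, sell 87: 87/576 × $2,622.40 → $396.09
Mar 19, sell 226: 226/489 × $2,226.31 → $1,028.92
Total COGS = $396.09 + $1,028.92 = $1,425.01
Ending inventory (cost pool remaining) = $1,197.39
Check: goods available $2,622.40 = COGS $1,425.01 + ending $1,197.39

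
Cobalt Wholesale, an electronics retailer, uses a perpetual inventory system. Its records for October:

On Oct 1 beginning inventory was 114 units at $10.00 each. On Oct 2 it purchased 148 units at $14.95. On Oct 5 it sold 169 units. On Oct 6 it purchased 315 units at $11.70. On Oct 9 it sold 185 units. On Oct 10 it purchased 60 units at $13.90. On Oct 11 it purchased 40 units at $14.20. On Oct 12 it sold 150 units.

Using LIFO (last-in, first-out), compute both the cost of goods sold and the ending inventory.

Oct 5, 169 sold [LIFO — newest first]: 148 @ $14.95 + 21 @ $10.00 = $2,422.60
Oct 9, 185 sold [LIFO — newest first]: 185 @ $11.70 = $2,164.50
Oct 12, 150 sold [LIFO — newest first]: 40 @ $14.20 + 60 @ $13.90 + 50 @ $11.70 = $1,987.00
Total COGS = $2,422.60 + $2,164.50 + $1,987.00 = $6,574.10
Ending inventory: 93 @ $10.00 + 80 @ $11.70 = $1,866.00

COGS = $6,574.10; ending inventory = $1,866.00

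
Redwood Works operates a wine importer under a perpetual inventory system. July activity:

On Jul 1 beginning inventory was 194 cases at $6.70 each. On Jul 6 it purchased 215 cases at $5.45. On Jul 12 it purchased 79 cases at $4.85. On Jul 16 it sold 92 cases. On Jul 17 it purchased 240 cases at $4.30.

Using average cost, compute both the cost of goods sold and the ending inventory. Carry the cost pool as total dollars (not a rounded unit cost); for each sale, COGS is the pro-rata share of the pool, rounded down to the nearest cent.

After Jul 1: 194 on hand, pool $1,299.80 (≈ $6.7000 each)
After Jul 6: 409 on hand, pool $2,471.55 (≈ $6.0429 each)
After Jul 12: 488 on hand, pool $2,854.70 (≈ $5.8498 each)
Jul 16, sell 92: 92/488 × $2,854.70 → $538.18
After Jul 17: 636 on hand, pool $3,348.52 (≈ $5.2650 each)
Ending inventory (cost pool remaining) = $3,348.52

COGS = $538.18; ending inventory = $3,348.52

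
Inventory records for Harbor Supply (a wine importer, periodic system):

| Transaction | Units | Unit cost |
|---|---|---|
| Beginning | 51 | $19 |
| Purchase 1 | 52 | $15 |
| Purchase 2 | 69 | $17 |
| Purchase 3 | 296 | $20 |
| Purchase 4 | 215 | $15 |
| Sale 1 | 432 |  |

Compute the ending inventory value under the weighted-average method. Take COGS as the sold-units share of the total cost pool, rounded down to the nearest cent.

Ending inventory = $4,434.58

Sale 1, sell 432: 432/683 × $12,067.00 → $7,632.42
Ending inventory (cost pool remaining) = $4,434.58
Check: goods available $12,067.00 = COGS $7,632.42 + ending $4,434.58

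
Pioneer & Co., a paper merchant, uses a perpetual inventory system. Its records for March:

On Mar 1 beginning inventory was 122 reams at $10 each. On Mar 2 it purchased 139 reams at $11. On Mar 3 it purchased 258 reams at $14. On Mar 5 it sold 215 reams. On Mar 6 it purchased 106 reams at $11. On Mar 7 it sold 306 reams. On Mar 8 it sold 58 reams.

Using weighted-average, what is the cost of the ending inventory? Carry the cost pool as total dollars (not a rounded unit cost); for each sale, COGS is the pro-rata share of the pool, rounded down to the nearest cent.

After Mar 1: 122 on hand, pool $1,220.00 (≈ $10.0000 each)
After Mar 2: 261 on hand, pool $2,749.00 (≈ $10.5326 each)
After Mar 3: 519 on hand, pool $6,361.00 (≈ $12.2563 each)
Mar 5, sell 215: 215/519 × $6,361.00 → $2,635.09
After Mar 6: 410 on hand, pool $4,891.91 (≈ $11.9315 each)
Mar 7, sell 306: 306/410 × $4,891.91 → $3,651.03
Mar 8, sell 58: 58/104 × $1,240.88 → $692.02
Total COGS = $2,635.09 + $3,651.03 + $692.02 = $6,978.14
Ending inventory (cost pool remaining) = $548.86
Check: goods available $7,527.00 = COGS $6,978.14 + ending $548.86

Ending inventory = $548.86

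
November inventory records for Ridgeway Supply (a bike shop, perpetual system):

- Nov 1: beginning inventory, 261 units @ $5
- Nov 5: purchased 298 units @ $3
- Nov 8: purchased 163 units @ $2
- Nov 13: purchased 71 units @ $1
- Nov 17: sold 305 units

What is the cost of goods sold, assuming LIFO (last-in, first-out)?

COGS = $610

Nov 17, 305 sold [LIFO — newest first]: 71 @ $1 + 163 @ $2 + 71 @ $3 = $610
Ending inventory: 261 @ $5 + 227 @ $3 = $1,986
Check: goods available $2,596 = COGS $610 + ending $1,986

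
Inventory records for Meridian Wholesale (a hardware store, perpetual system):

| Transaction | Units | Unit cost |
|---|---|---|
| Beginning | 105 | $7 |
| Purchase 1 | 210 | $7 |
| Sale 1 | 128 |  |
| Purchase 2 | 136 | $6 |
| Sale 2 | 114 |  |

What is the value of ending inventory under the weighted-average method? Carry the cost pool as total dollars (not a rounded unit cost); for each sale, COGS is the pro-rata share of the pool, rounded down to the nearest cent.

After Beginning: 105 on hand, pool $735.00 (≈ $7.0000 each)
After Purchase 1: 315 on hand, pool $2,205.00 (≈ $7.0000 each)
Sale 1, sell 128: 128/315 × $2,205.00 → $896.00
After Purchase 2: 323 on hand, pool $2,125.00 (≈ $6.5789 each)
Sale 2, sell 114: 114/323 × $2,125.00 → $750.00
Total COGS = $896.00 + $750.00 = $1,646.00
Ending inventory (cost pool remaining) = $1,375.00

Ending inventory = $1,375.00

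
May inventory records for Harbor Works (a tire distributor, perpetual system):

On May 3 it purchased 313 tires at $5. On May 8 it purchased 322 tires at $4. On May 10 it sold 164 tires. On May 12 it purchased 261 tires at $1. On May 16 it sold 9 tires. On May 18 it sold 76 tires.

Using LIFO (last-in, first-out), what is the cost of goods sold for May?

May 10, 164 sold [LIFO — newest first]: 164 @ $4 = $656
May 16, 9 sold [LIFO — newest first]: 9 @ $1 = $9
May 18, 76 sold [LIFO — newest first]: 76 @ $1 = $76
Total COGS = $656 + $9 + $76 = $741
Ending inventory: 313 @ $5 + 158 @ $4 + 176 @ $1 = $2,373

COGS = $741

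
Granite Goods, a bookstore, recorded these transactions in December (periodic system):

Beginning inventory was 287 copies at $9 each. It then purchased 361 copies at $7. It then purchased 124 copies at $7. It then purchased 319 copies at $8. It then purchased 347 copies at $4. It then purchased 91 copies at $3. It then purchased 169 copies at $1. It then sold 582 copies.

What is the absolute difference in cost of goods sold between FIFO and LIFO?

FIFO COGS: 287 @ $9 + 295 @ $7 = $4,648
LIFO COGS: 169 @ $1 + 91 @ $3 + 322 @ $4 = $1,730
Difference = |$4,648 − $1,730| = $2,918

$2,918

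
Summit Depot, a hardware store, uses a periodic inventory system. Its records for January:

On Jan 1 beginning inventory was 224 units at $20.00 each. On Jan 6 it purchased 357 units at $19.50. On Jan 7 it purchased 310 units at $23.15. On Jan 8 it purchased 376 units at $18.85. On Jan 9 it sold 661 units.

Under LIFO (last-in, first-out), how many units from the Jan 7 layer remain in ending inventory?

Jan 9, 661 sold [LIFO — newest first]: 376 @ $18.85 + 285 @ $23.15 = $13,685.35
Ending inventory: 224 @ $20.00 + 357 @ $19.50 + 25 @ $23.15 = $12,020.25
Check: goods available $25,705.60 = COGS $13,685.35 + ending $12,020.25

25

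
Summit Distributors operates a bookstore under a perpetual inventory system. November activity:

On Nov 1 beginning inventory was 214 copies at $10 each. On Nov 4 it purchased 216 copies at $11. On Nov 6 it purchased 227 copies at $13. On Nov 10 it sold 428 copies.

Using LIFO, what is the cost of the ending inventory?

Nov 10, 428 sold [LIFO — newest first]: 227 @ $13 + 201 @ $11 = $5,162
Ending inventory: 214 @ $10 + 15 @ $11 = $2,305

Ending inventory = $2,305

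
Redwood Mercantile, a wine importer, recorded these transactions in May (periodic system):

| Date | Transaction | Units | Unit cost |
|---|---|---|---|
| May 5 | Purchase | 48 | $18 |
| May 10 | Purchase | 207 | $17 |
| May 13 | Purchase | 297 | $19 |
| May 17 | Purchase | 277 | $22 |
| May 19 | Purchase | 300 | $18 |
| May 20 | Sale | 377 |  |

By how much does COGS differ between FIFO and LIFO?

$393

FIFO COGS: 48 @ $18 + 207 @ $17 + 122 @ $19 = $6,701
LIFO COGS: 300 @ $18 + 77 @ $22 = $7,094
Difference = |$6,701 − $7,094| = $393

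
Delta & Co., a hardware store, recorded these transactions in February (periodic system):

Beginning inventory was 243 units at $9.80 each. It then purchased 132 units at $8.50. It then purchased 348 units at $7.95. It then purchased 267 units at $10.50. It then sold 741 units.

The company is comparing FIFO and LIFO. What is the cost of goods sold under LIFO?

COGS = $6,641.10

FIFO COGS: 243 @ $9.80 + 132 @ $8.50 + 348 @ $7.95 + 18 @ $10.50 = $6,459.00
LIFO COGS: 267 @ $10.50 + 348 @ $7.95 + 126 @ $8.50 = $6,641.10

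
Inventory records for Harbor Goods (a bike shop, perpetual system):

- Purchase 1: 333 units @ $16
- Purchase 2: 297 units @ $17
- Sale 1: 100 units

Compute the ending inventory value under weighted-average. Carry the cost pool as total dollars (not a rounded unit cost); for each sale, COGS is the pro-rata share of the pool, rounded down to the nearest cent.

After Purchase 1: 333 on hand, pool $5,328.00 (≈ $16.0000 each)
After Purchase 2: 630 on hand, pool $10,377.00 (≈ $16.4714 each)
Sale 1, sell 100: 100/630 × $10,377.00 → $1,647.14
Ending inventory (cost pool remaining) = $8,729.86
Check: goods available $10,377.00 = COGS $1,647.14 + ending $8,729.86

Ending inventory = $8,729.86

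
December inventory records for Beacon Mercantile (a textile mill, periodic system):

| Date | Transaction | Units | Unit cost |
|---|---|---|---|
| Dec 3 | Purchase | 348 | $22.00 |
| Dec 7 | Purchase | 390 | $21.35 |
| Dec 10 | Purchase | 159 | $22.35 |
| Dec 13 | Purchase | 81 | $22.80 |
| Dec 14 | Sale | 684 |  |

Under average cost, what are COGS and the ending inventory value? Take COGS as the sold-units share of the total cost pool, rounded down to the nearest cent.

Dec 14, sell 684: 684/978 × $21,382.95 → $14,954.94
Ending inventory (cost pool remaining) = $6,428.01

COGS = $14,954.94; ending inventory = $6,428.01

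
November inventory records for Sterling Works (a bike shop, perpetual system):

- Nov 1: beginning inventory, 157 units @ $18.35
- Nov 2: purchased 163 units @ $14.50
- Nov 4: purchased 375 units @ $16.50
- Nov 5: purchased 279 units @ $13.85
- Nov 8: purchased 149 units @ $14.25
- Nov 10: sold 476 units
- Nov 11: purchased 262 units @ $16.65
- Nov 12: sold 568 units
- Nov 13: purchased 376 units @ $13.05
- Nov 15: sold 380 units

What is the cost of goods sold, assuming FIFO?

Nov 10, 476 sold [FIFO — oldest first]: 157 @ $18.35 + 163 @ $14.50 + 156 @ $16.50 = $7,818.45
Nov 12, 568 sold [FIFO — oldest first]: 219 @ $16.50 + 279 @ $13.85 + 70 @ $14.25 = $8,475.15
Nov 15, 380 sold [FIFO — oldest first]: 79 @ $14.25 + 262 @ $16.65 + 39 @ $13.05 = $5,997.00
Total COGS = $7,818.45 + $8,475.15 + $5,997.00 = $22,290.60
Ending inventory: 337 @ $13.05 = $4,397.85

COGS = $22,290.60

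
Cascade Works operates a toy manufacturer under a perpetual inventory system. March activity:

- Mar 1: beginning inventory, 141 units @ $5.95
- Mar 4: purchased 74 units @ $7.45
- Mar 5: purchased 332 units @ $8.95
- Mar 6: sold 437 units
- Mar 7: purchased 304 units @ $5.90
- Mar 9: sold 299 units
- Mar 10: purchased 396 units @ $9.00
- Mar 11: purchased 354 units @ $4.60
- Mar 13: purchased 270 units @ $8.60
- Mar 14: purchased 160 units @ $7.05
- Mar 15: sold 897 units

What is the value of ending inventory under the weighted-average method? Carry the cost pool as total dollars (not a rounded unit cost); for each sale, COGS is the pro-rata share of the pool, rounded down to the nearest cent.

Ending inventory = $2,884.13

After Mar 1: 141 on hand, pool $838.95 (≈ $5.9500 each)
After Mar 4: 215 on hand, pool $1,390.25 (≈ $6.4663 each)
After Mar 5: 547 on hand, pool $4,361.65 (≈ $7.9738 each)
Mar 6, sell 437: 437/547 × $4,361.65 → $3,484.53
After Mar 7: 414 on hand, pool $2,670.72 (≈ $6.4510 each)
Mar 9, sell 299: 299/414 × $2,670.72 → $1,928.85
After Mar 10: 511 on hand, pool $4,305.87 (≈ $8.4264 each)
After Mar 11: 865 on hand, pool $5,934.27 (≈ $6.8604 each)
After Mar 13: 1135 on hand, pool $8,256.27 (≈ $7.2742 each)
After Mar 14: 1295 on hand, pool $9,384.27 (≈ $7.2465 each)
Mar 15, sell 897: 897/1295 × $9,384.27 → $6,500.14
Total COGS = $3,484.53 + $1,928.85 + $6,500.14 = $11,913.52
Ending inventory (cost pool remaining) = $2,884.13
Check: goods available $14,797.65 = COGS $11,913.52 + ending $2,884.13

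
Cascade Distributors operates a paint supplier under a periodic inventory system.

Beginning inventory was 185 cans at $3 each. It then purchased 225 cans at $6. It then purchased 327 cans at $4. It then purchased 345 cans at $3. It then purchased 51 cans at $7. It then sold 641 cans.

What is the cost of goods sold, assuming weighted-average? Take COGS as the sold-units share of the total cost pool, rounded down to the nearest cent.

Sale 1, sell 641: 641/1133 × $4,605.00 → $2,605.30
Ending inventory (cost pool remaining) = $1,999.70

COGS = $2,605.30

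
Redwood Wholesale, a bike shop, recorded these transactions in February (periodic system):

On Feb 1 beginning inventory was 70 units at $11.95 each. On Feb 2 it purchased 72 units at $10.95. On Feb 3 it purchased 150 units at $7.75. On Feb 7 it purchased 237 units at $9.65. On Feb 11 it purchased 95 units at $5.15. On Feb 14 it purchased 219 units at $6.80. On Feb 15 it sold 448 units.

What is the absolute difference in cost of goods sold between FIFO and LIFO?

FIFO COGS: 70 @ $11.95 + 72 @ $10.95 + 150 @ $7.75 + 156 @ $9.65 = $4,292.80
LIFO COGS: 219 @ $6.80 + 95 @ $5.15 + 134 @ $9.65 = $3,271.55
Difference = |$4,292.80 − $3,271.55| = $1,021.25

$1,021.25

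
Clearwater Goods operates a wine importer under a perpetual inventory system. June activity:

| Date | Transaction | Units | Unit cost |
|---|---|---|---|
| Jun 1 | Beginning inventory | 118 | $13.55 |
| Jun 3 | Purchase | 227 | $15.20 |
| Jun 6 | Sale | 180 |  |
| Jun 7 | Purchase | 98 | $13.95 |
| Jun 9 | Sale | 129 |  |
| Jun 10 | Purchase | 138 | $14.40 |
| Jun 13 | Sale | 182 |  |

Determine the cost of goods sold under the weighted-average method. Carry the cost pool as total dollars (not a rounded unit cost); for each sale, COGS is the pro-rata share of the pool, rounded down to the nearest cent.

After Jun 1: 118 on hand, pool $1,598.90 (≈ $13.5500 each)
After Jun 3: 345 on hand, pool $5,049.30 (≈ $14.6357 each)
Jun 6, sell 180: 180/345 × $5,049.30 → $2,634.41
After Jun 7: 263 on hand, pool $3,781.99 (≈ $14.3802 each)
Jun 9, sell 129: 129/263 × $3,781.99 → $1,855.04
After Jun 10: 272 on hand, pool $3,914.15 (≈ $14.3903 each)
Jun 13, sell 182: 182/272 × $3,914.15 → $2,619.02
Total COGS = $2,634.41 + $1,855.04 + $2,619.02 = $7,108.47
Ending inventory (cost pool remaining) = $1,295.13
Check: goods available $8,403.60 = COGS $7,108.47 + ending $1,295.13

COGS = $7,108.47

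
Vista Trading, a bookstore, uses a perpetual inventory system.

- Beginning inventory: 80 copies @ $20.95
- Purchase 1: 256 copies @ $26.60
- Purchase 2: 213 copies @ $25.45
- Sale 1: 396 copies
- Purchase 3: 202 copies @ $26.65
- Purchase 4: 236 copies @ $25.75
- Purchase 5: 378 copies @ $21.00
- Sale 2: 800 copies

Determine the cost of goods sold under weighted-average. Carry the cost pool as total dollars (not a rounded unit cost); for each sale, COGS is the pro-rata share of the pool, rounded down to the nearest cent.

COGS = $29,245.63

After Beginning: 80 on hand, pool $1,676.00 (≈ $20.9500 each)
After Purchase 1: 336 on hand, pool $8,485.60 (≈ $25.2548 each)
After Purchase 2: 549 on hand, pool $13,906.45 (≈ $25.3305 each)
Sale 1, sell 396: 396/549 × $13,906.45 → $10,030.88
After Purchase 3: 355 on hand, pool $9,258.87 (≈ $26.0813 each)
After Purchase 4: 591 on hand, pool $15,335.87 (≈ $25.9490 each)
After Purchase 5: 969 on hand, pool $23,273.87 (≈ $24.0184 each)
Sale 2, sell 800: 800/969 × $23,273.87 → $19,214.75
Total COGS = $10,030.88 + $19,214.75 = $29,245.63
Ending inventory (cost pool remaining) = $4,059.12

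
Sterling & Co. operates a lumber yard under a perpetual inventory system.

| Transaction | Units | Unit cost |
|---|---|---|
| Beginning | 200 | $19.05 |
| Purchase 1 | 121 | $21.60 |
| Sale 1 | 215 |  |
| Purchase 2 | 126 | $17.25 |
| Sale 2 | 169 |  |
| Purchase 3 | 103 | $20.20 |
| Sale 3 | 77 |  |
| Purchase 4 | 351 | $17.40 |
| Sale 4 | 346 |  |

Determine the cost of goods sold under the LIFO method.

COGS = $14,972.75

Sale 1 (215) [LIFO — newest first]: 121 @ $21.60 + 94 @ $19.05 = $4,404.30
Sale 2 (169) [LIFO — newest first]: 126 @ $17.25 + 43 @ $19.05 = $2,992.65
Sale 3 (77) [LIFO — newest first]: 77 @ $20.20 = $1,555.40
Sale 4 (346) [LIFO — newest first]: 346 @ $17.40 = $6,020.40
Total COGS = $4,404.30 + $2,992.65 + $1,555.40 + $6,020.40 = $14,972.75
Ending inventory: 63 @ $19.05 + 26 @ $20.20 + 5 @ $17.40 = $1,812.35
Check: goods available $16,785.10 = COGS $14,972.75 + ending $1,812.35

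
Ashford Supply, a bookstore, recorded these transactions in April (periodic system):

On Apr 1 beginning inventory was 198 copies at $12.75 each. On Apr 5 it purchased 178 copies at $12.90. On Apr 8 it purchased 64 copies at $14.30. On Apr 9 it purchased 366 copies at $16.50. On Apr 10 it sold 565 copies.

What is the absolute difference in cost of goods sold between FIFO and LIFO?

$897.30

FIFO COGS: 198 @ $12.75 + 178 @ $12.90 + 64 @ $14.30 + 125 @ $16.50 = $7,798.40
LIFO COGS: 366 @ $16.50 + 64 @ $14.30 + 135 @ $12.90 = $8,695.70
Difference = |$7,798.40 − $8,695.70| = $897.30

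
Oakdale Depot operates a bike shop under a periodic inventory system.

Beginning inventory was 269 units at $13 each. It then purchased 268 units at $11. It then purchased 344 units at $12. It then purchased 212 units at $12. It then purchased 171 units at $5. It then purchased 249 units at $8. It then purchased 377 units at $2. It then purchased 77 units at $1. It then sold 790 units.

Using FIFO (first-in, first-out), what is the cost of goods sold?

Sale 1 (790) [FIFO — oldest first]: 269 @ $13 + 268 @ $11 + 253 @ $12 = $9,481
Ending inventory: 91 @ $12 + 212 @ $12 + 171 @ $5 + 249 @ $8 + 377 @ $2 + 77 @ $1 = $7,314
Check: goods available $16,795 = COGS $9,481 + ending $7,314

COGS = $9,481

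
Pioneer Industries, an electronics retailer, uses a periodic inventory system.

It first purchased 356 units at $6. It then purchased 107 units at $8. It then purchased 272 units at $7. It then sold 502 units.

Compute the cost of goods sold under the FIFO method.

Sale 1 (502) [FIFO — oldest first]: 356 @ $6 + 107 @ $8 + 39 @ $7 = $3,265
Ending inventory: 233 @ $7 = $1,631
Check: goods available $4,896 = COGS $3,265 + ending $1,631

COGS = $3,265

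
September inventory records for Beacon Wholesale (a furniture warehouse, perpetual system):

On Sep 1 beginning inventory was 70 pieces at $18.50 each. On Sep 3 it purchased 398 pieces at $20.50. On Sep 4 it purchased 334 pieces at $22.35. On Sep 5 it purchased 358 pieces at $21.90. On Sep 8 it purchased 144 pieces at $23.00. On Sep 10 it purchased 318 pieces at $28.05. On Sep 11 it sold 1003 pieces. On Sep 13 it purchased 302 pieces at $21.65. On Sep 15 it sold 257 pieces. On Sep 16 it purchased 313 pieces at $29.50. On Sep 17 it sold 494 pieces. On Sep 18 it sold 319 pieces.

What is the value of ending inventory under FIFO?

Ending inventory = $4,838.00

Sep 11, 1003 sold [FIFO — oldest first]: 70 @ $18.50 + 398 @ $20.50 + 334 @ $22.35 + 201 @ $21.90 = $21,320.80
Sep 15, 257 sold [FIFO — oldest first]: 157 @ $21.90 + 100 @ $23.00 = $5,738.30
Sep 17, 494 sold [FIFO — oldest first]: 44 @ $23.00 + 318 @ $28.05 + 132 @ $21.65 = $12,789.70
Sep 18, 319 sold [FIFO — oldest first]: 170 @ $21.65 + 149 @ $29.50 = $8,076.00
Total COGS = $21,320.80 + $5,738.30 + $12,789.70 + $8,076.00 = $47,924.80
Ending inventory: 164 @ $29.50 = $4,838.00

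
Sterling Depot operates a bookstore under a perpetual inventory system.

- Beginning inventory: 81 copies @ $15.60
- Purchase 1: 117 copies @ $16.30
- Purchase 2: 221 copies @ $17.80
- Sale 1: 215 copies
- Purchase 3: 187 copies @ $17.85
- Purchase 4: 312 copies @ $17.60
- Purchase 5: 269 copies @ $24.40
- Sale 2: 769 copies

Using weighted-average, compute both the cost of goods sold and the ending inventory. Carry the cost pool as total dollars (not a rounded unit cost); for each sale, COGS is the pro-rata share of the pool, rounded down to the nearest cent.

COGS = $18,560.10; ending inventory = $3,937.15

After Beginning: 81 on hand, pool $1,263.60 (≈ $15.6000 each)
After Purchase 1: 198 on hand, pool $3,170.70 (≈ $16.0136 each)
After Purchase 2: 419 on hand, pool $7,104.50 (≈ $16.9558 each)
Sale 1, sell 215: 215/419 × $7,104.50 → $3,645.50
After Purchase 3: 391 on hand, pool $6,796.95 (≈ $17.3835 each)
After Purchase 4: 703 on hand, pool $12,288.15 (≈ $17.4796 each)
After Purchase 5: 972 on hand, pool $18,851.75 (≈ $19.3948 each)
Sale 2, sell 769: 769/972 × $18,851.75 → $14,914.60
Total COGS = $3,645.50 + $14,914.60 = $18,560.10
Ending inventory (cost pool remaining) = $3,937.15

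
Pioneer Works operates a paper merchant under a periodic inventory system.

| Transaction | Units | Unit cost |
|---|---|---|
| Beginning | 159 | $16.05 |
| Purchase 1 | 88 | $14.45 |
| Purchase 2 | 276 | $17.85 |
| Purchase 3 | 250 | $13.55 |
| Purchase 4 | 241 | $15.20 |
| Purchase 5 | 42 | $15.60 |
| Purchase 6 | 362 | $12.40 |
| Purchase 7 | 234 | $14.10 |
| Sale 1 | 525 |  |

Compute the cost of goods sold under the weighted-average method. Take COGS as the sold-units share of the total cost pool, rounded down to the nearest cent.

Sale 1, sell 525: 525/1652 × $24,244.25 → $7,704.74
Ending inventory (cost pool remaining) = $16,539.51

COGS = $7,704.74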